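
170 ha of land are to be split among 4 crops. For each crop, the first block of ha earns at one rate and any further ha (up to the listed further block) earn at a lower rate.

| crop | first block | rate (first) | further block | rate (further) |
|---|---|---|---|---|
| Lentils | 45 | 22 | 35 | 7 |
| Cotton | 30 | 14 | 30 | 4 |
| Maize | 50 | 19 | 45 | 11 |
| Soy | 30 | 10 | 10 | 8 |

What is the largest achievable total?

2855

Treat each block as its own option and order by rate: Lentils/tier1 22 > Maize/tier1 19 > Cotton/tier1 14 > Maize/tier2 11 > Soy/tier1 10 > Soy/tier2 8 > Lentils/tier2 7 > Cotton/tier2 4.
Lentils tier1 at 22: fill all 45 — 125 left.
Maize tier1 at 19: fill all 50 — 75 left.
Cotton/tier1 (14): +30 — 45 left.
Maize tier2 at 11: fill all 45 — 0 left.
Total = 22×45 + 19×50 + 14×30 + 11×45 = 2855.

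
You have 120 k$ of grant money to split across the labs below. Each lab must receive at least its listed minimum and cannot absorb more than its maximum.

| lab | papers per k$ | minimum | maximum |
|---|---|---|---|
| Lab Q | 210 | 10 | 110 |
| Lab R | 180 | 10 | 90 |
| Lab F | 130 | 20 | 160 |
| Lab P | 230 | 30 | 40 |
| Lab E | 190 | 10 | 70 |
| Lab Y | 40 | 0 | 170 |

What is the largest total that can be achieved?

23900

Meeting every minimum uses 10+10+20+30+10+0 = 80 k$, leaving 40.
Order the labs by papers per k$: Lab P 230 > Lab Q 210 > Lab E 190 > Lab R 180 > Lab F 130 > Lab Y 40.
Lab P: +10 to 40 (cap) → 30 left.
Lab Q: +30 (room for 100) → 40. Pool exhausted.
Total = 210×40 + 180×10 + 130×20 + 230×40 + 190×10 = 23900.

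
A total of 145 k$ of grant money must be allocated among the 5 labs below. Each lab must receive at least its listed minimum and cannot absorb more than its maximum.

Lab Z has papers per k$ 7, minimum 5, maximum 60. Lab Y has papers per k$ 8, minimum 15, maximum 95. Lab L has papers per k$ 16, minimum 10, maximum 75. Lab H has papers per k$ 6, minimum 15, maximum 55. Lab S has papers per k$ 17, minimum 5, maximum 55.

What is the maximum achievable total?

2060

Meeting every minimum uses 5+15+10+15+5 = 50 k$, leaving 95.
Rank by papers per k$: Lab S 17 > Lab L 16 > Lab Y 8 > Lab Z 7 > Lab H 6.
Lab S: +50 to 55 (cap) — 45 left.
Lab L has room for 65 more but only 45 remain, so it gets 55.
Total = 7×5 + 8×15 + 16×55 + 6×15 + 17×55 = 2060.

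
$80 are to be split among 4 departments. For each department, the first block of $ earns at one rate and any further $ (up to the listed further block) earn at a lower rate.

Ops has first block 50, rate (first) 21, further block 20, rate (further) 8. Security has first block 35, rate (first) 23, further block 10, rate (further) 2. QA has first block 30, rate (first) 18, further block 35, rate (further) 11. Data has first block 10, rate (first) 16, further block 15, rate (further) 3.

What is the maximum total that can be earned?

1750

Rank every tier by rate: Security/tier1 23 > Ops/tier1 21 > QA/tier1 18 > Data/tier1 16 > QA/tier2 11 > Ops/tier2 8 > Data/tier2 3 > Security/tier2 2.
Security/tier1 (23): +35 — 45 left.
Ops tier1 at 21: only 45 left, fill 45.
Total = 23×35 + 21×45 = 1750.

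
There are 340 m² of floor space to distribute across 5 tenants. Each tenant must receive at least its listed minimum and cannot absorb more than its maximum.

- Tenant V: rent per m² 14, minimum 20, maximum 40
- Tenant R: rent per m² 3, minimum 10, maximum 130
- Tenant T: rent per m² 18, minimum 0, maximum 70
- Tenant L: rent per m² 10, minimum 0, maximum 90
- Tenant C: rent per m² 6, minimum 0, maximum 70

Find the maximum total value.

3350

Meeting every minimum uses 20+10+0+0+0 = 30 m², leaving 310.
Highest rent per m² first: Tenant T 18 > Tenant V 14 > Tenant L 10 > Tenant C 6 > Tenant R 3.
Tenant T takes 70 more to reach its cap of 70 — 240 left.
Tenant V takes 20 more to reach its cap of 40 — 220 left.
Tenant L takes 90 more to reach its cap of 90 — 130 left.
Give Tenant C 70 more to hit its cap of 70 — 60 left.
Only 60 left; Tenant R takes them to reach 70.
Total = 14×40 + 3×70 + 18×70 + 10×90 + 6×70 = 3350.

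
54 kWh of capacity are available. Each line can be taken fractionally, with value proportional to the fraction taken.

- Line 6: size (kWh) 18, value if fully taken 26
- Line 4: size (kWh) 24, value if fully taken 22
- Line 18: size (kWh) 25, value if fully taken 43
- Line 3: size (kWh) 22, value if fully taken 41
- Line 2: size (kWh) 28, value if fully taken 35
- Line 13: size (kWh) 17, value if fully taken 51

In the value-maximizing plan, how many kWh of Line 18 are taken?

Rank by value-to-size ratio: Line 13 51/17≈3, Line 3 41/22≈1.86, Line 18 43/25≈1.72, Line 6 26/18≈1.44, Line 2 35/28≈1.25, Line 4 22/24≈0.917.
Take all of Line 13 (17 kWh, value 51) ; 37 kWh left.
Take all of Line 3 (22 kWh, value 41) ; 15 kWh left.
15 kWh left: a 15/25 share of Line 18 gives 43×15/25 = 25.8.

15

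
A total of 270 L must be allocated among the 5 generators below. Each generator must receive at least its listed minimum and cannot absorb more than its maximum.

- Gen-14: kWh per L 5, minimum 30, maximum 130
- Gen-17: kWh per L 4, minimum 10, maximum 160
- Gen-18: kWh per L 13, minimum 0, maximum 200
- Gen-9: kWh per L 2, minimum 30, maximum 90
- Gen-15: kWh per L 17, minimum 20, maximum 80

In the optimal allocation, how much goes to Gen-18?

120

Meeting every minimum uses 30+10+0+30+20 = 90 L, leaving 180.
Order the generators by kWh per L: Gen-15 17 > Gen-18 13 > Gen-14 5 > Gen-17 4 > Gen-9 2.
Give Gen-15 60 more to hit its cap of 80 — 120 left.
Gen-18 has room for 200 more but only 120 remain, so it gets 120.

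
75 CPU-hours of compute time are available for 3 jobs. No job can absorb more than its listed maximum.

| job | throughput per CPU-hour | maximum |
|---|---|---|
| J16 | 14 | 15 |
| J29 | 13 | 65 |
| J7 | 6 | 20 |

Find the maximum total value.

Rank by throughput per CPU-hour: J16 14 > J29 13 > J7 6.
Give J16 15 to hit its cap of 15 ; 60 left.
J29 has room for 65 but only 60 remain, so it gets 60.
Total = 14×15 + 13×60 = 990.

990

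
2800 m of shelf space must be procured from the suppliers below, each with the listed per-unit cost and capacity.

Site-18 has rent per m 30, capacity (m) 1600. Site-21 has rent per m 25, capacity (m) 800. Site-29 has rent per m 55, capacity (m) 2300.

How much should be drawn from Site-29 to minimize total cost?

400

Cheapest first:
Site-21 at 25: take all 800 m ; 2000 still needed.
Site-18 (30): use full 1600 ; 400 m to go.
Site-29 (55): take the remaining 400 ; done.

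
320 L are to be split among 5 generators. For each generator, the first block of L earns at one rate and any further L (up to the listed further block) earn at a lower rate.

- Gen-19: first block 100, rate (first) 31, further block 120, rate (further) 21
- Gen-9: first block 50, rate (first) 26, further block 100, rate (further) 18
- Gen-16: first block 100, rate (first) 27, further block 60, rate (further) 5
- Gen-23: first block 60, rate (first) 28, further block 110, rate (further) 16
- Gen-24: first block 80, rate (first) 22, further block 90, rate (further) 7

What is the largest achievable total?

Treat each block as its own option and order by rate: Gen-19/tier1 31 > Gen-23/tier1 28 > Gen-16/tier1 27 > Gen-9/tier1 26 > Gen-24/tier1 22 > Gen-19/tier2 21 > Gen-9/tier2 18 > Gen-23/tier2 16 > Gen-24/tier2 7 > Gen-16/tier2 5.
Gen-19 tier1 at 31: fill all 100 → 220 left.
Gen-23/tier1 (28): +60 → 160 left.
Gen-16 tier1 at 27: fill all 100 → 60 left.
Gen-9 tier1 at 26: fill all 50 → 10 left.
Gen-24/tier1: +10 of 80 at 22; pool empty.
Total = 31×100 + 28×60 + 27×100 + 26×50 + 22×10 = 9000.

9000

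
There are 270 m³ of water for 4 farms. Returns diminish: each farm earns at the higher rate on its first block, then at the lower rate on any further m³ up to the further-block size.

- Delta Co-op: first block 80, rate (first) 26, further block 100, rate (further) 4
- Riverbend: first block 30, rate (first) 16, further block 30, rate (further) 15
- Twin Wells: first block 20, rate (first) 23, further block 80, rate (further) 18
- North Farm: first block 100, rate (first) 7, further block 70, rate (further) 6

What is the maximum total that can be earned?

5120

Rank every tier by rate: Delta Co-op/T1 26 > Twin Wells/T1 23 > Twin Wells/T2 18 > Riverbend/T1 16 > Riverbend/T2 15 > North Farm/T1 7 > North Farm/T2 6 > Delta Co-op/T2 4.
Delta Co-op/T1 (26): +80 → 190 left.
Twin Wells T1 at 23: fill all 20 → 170 left.
Twin Wells T2 at 18: fill all 80 → 90 left.
Fill Riverbend T1 block (30 at 16) → 60 left.
Fill Riverbend T2 block (30 at 15) → 30 left.
North Farm/T1: +30 of 100 at 7; pool empty.
Total = 26×80 + 23×20 + 18×80 + 16×30 + 15×30 + 7×30 = 5120.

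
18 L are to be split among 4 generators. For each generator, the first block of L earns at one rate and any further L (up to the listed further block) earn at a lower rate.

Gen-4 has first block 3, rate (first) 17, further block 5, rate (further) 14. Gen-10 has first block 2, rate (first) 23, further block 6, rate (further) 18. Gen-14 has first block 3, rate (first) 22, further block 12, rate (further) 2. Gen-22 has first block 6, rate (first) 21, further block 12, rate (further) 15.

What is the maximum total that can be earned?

363

Rank every tier by rate: Gen-10/first 23 > Gen-14/first 22 > Gen-22/first 21 > Gen-10/second 18 > Gen-4/first 17 > Gen-22/second 15 > Gen-4/second 14 > Gen-14/second 2.
Gen-10/first (23): +2 → 16 left.
Fill Gen-14 first block (3 at 22) → 13 left.
Gen-22/first (21): +6 → 7 left.
Gen-10 second at 18: fill all 6 → 1 left.
Gen-4 first at 17: only 1 left, fill 1.
Total = 23×2 + 22×3 + 21×6 + 18×6 + 17×1 = 363.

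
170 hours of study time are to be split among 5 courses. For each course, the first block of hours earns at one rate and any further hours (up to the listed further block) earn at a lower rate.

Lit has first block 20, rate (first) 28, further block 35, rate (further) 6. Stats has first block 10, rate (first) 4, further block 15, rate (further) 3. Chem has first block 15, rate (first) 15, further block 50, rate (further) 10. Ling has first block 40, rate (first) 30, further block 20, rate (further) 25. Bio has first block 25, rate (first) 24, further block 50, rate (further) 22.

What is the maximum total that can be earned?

4185

Treat each block as its own option and order by rate: Ling/first 30 > Lit/first 28 > Ling/second 25 > Bio/first 24 > Bio/second 22 > Chem/first 15 > Chem/second 10 > Lit/second 6 > Stats/first 4 > Stats/second 3.
Ling first at 30: fill all 40 → 130 left.
Lit/first (28): +20 → 110 left.
Ling/second (25): +20 → 90 left.
Fill Bio first block (25 at 24) → 65 left.
Bio/second (22): +50 → 15 left.
Fill Chem first block (15 at 15) → 0 left.
Total = 30×40 + 28×20 + 25×20 + 24×25 + 22×50 + 15×15 = 4185.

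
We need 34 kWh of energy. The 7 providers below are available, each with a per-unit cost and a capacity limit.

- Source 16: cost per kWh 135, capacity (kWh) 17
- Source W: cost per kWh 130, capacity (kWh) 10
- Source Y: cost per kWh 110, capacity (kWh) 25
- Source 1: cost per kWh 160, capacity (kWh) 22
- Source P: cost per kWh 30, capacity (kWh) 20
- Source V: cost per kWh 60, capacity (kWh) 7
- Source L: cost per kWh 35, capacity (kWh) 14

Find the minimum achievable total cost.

1090

Use providers in increasing cost order.
Source P (30): use full 20 ; 14 kWh to go.
Source L at 35: take all 14 kWh ; 0 still needed.
Source V, Source Y, Source W, Source 16, Source 1: unused.
Cost = 20×30 + 14×35 = 1090.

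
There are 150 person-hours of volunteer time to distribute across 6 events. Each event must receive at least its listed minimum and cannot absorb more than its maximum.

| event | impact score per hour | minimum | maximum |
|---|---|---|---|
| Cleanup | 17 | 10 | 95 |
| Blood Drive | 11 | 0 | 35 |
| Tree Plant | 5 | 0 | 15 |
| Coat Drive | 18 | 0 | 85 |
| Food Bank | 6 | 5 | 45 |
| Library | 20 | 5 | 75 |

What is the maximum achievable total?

Meeting every minimum uses 10+0+0+0+5+5 = 20 person-hours, leaving 130.
Order the events by impact score per hour: Library 20 > Coat Drive 18 > Cleanup 17 > Blood Drive 11 > Food Bank 6 > Tree Plant 5.
Give Library 70 more to hit its cap of 75 ; 60 left.
Coat Drive: +60 (room for 85) → 60. Pool exhausted.
Total = 17×10 + 18×60 + 6×5 + 20×75 = 2780.

2780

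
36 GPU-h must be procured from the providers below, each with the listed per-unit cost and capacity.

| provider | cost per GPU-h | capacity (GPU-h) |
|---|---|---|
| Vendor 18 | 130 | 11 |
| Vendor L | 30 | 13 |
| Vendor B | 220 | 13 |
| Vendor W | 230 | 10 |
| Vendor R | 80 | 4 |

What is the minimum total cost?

Use providers in increasing cost order.
Vendor L at 30: take all 13 GPU-h → 23 still needed.
Take 4 from Vendor R at 80 → need 19 more.
Vendor 18 (130): use full 11 → 8 GPU-h to go.
Vendor B at 220: take 8 of its 13 → requirement met.
Vendor W: unused.
Cost = 13×30 + 4×80 + 11×130 + 8×220 = 3900.

3900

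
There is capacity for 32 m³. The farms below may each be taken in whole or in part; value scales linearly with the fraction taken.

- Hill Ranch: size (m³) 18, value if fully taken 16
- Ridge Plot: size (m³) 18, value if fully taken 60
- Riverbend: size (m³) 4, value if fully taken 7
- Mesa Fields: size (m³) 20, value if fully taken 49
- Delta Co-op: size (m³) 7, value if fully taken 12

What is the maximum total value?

Sort by value density: Ridge Plot 60/18≈3.33, Mesa Fields 49/20≈2.45, Riverbend 7/4≈1.75, Delta Co-op 12/7≈1.71, Hill Ranch 16/18≈0.889.
All 18 m³ of Ridge Plot fit (value 60) — 14 remain.
Fill the last 14 m³ with part of Mesa Fields: 14/20 of it earns 34.3.
Total value = 94.3.

94.3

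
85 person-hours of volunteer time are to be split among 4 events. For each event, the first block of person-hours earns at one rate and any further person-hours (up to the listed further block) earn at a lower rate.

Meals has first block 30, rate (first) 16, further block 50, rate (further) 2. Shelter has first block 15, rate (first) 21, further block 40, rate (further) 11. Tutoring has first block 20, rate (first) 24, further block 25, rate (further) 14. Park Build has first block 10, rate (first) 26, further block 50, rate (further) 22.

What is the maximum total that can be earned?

1945

Rank every tier by rate: Park Build/T1 26 > Tutoring/T1 24 > Park Build/T2 22 > Shelter/T1 21 > Meals/T1 16 > Tutoring/T2 14 > Shelter/T2 11 > Meals/T2 2.
Fill Park Build T1 block (10 at 26) — 75 left.
Tutoring/T1 (24): +20 — 55 left.
Park Build/T2 (22): +50 — 5 left.
5 remain; put them into Shelter T1 at 21.
Total = 26×10 + 24×20 + 22×50 + 21×5 = 1945.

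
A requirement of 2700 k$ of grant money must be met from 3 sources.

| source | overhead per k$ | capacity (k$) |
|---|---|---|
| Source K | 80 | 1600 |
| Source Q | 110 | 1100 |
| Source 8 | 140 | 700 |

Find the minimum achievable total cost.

249000

Use sources in increasing cost order.
Source K (80): use full 1600 — 1100 k$ to go.
Source Q at 110: take all 1100 k$ — 0 still needed.
Source 8: unused.
Cost = 1600×80 + 1100×110 = 249000.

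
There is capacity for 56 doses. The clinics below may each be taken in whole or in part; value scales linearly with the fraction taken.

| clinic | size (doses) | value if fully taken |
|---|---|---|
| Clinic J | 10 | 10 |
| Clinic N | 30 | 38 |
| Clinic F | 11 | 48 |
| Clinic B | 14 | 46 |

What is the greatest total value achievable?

133

Best value per unit of size first: Clinic F 48/11≈4.36, Clinic B 46/14≈3.29, Clinic N 38/30≈1.27, Clinic J 10/10≈1.
Take all of Clinic F (11 doses, value 48) — 45 doses left.
All 14 doses of Clinic B fit (value 46) — 31 remain.
Clinic N: take in full, 30 doses for value 38 — 1 left.
Fill the last 1 doses with part of Clinic J: 1/10 of it earns 1.
Total value = 133.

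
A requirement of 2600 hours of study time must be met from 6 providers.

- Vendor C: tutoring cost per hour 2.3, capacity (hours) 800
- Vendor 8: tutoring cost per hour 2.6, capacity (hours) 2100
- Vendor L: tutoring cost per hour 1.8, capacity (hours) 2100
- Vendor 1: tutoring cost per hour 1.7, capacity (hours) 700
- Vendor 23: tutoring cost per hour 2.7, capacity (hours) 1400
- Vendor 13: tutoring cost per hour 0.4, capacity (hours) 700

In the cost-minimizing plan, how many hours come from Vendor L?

1200

Fill from the cheapest provider first.
Vendor 13 (0.4): use full 700 ; 1900 hours to go.
Vendor 1 at 1.7: take all 700 hours ; 1200 still needed.
Vendor L (1.8): take the remaining 1200 ; done.
Vendor C, Vendor 8, Vendor 23: unused.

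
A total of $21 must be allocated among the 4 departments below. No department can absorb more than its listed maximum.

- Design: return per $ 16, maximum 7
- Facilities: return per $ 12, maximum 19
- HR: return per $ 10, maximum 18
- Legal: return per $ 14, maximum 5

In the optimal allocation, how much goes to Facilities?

Highest return per $ first: Design 16 > Legal 14 > Facilities 12 > HR 10.
Design: +7 to 7 (cap) — 14 left.
Legal takes 5 to reach its cap of 5 — 9 left.
Facilities: +9 (room for 19) → 9. Pool exhausted.

9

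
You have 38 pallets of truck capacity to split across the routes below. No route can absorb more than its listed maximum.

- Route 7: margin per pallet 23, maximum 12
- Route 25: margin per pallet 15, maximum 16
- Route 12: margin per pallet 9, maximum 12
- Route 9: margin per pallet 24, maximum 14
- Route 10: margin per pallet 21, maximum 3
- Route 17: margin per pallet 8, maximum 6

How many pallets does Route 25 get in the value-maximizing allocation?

9

Highest margin per pallet first: Route 9 24 > Route 7 23 > Route 10 21 > Route 25 15 > Route 12 9 > Route 17 8.
Give Route 9 14 to hit its cap of 14 → 24 left.
Route 7 takes 12 to reach its cap of 12 → 12 left.
Route 10: +3 to 3 (cap) → 9 left.
Route 25: +9 (room for 16) → 9. Pool exhausted.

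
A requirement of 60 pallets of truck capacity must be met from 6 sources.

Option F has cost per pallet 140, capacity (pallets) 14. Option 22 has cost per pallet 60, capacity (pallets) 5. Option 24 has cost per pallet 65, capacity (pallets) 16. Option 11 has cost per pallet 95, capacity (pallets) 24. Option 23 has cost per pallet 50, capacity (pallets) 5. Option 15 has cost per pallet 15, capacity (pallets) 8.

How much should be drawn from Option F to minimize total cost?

Cheapest first:
Option 15 (15): use full 8 → 52 pallets to go.
Take 5 from Option 23 at 50 → need 47 more.
Option 22 (60): use full 5 → 42 pallets to go.
Take 16 from Option 24 at 65 → need 26 more.
Option 11 (95): use full 24 → 2 pallets to go.
Take 2 from Option F at 140 to finish.

2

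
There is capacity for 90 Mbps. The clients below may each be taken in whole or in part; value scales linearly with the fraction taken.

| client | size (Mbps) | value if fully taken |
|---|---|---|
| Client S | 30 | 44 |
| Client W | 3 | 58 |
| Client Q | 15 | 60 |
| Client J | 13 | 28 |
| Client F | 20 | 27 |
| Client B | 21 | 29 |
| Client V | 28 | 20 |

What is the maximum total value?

Best value per unit of size first: Client W 58/3≈19.3, Client Q 60/15≈4, Client J 28/13≈2.15, Client S 44/30≈1.47, Client B 29/21≈1.38, Client F 27/20≈1.35, Client V 20/28≈0.714.
Take all of Client W (3 Mbps, value 58) ; 87 Mbps left.
All 15 Mbps of Client Q fit (value 60) ; 72 remain.
All 13 Mbps of Client J fit (value 28) ; 59 remain.
Client S: take in full, 30 Mbps for value 44 ; 29 left.
All 21 Mbps of Client B fit (value 29) ; 8 remain.
Only 8 Mbps remain; take 8/20 of Client F for value 27×8/20 = 10.8.
Total value = 229.8.

229.8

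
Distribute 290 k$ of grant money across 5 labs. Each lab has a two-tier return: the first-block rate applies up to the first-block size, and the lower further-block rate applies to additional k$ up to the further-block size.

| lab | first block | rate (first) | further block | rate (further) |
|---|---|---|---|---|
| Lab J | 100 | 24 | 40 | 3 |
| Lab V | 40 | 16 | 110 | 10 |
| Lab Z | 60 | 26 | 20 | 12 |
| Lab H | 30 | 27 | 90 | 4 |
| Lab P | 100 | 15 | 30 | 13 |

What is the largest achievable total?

6310

Treat each block as its own option and order by rate: Lab H/tier1 27 > Lab Z/tier1 26 > Lab J/tier1 24 > Lab V/tier1 16 > Lab P/tier1 15 > Lab P/tier2 13 > Lab Z/tier2 12 > Lab V/tier2 10 > Lab H/tier2 4 > Lab J/tier2 3.
Lab H/tier1 (27): +30 ; 260 left.
Fill Lab Z tier1 block (60 at 26) ; 200 left.
Lab J tier1 at 24: fill all 100 ; 100 left.
Fill Lab V tier1 block (40 at 16) ; 60 left.
60 remain; put them into Lab P tier1 at 15.
Total = 27×30 + 26×60 + 24×100 + 16×40 + 15×60 = 6310.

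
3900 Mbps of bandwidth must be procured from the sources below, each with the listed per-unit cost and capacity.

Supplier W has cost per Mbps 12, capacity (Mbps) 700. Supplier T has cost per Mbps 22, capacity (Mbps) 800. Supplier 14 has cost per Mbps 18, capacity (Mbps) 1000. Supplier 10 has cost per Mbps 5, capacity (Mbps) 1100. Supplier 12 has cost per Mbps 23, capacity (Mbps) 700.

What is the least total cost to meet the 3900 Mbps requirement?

Cheapest first:
Supplier 10 at 5: take all 1100 Mbps → 2800 still needed.
Take 700 from Supplier W at 12 → need 2100 more.
Take 1000 from Supplier 14 at 18 → need 1100 more.
Supplier T at 22: take all 800 Mbps → 300 still needed.
Supplier 12 (23): take the remaining 300 → done.
Cost = 1100×5 + 700×12 + 1000×18 + 800×22 + 300×23 = 56400.

56400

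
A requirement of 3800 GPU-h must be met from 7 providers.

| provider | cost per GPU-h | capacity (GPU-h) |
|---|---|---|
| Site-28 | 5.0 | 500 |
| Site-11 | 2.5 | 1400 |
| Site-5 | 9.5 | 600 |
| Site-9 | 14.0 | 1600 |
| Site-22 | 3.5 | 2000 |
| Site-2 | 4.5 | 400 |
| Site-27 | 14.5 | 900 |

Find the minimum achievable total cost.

12300

Cheapest first:
Take 1400 from Site-11 at 2.5 — need 2400 more.
Site-22 at 3.5: take all 2000 GPU-h — 400 still needed.
Site-2 at 4.5: take all 400 GPU-h — 0 still needed.
Site-28, Site-5, Site-9, Site-27: unused.
Cost = 1400×2.5 + 2000×3.5 + 400×4.5 = 12300.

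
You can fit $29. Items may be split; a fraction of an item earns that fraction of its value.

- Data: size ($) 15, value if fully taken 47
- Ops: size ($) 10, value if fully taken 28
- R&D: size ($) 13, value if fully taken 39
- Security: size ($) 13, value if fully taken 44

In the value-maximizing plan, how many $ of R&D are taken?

Best value per unit of size first: Security 44/13≈3.38, Data 47/15≈3.13, R&D 39/13≈3, Ops 28/10≈2.8.
All 13 $ of Security fit (value 44) ; 16 remain.
Take all of Data (15 $, value 47) ; 1 $ left.
Fill the last 1 $ with part of R&D: 1/13 of it earns 3.

1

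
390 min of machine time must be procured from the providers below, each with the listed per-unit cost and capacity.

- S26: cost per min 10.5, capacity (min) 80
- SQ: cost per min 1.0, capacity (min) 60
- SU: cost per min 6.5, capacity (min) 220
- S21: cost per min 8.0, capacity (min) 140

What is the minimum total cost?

Use providers in increasing cost order.
SQ (1.0): use full 60 → 330 min to go.
SU (6.5): use full 220 → 110 min to go.
S21 (8.0): take the remaining 110 → done.
S26: unused.
Cost = 60×1.0 + 220×6.5 + 110×8.0 = 2370.

2370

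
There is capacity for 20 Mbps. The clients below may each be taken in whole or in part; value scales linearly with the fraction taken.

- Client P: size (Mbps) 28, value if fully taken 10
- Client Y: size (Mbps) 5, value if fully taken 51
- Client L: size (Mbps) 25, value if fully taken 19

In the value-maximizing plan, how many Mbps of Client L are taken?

Rank by value-to-size ratio: Client Y 51/5≈10.2, Client L 19/25≈0.76, Client P 10/28≈0.357.
Take all of Client Y (5 Mbps, value 51) — 15 Mbps left.
Only 15 Mbps remain; take 15/25 of Client L for value 19×15/25 = 11.4.

15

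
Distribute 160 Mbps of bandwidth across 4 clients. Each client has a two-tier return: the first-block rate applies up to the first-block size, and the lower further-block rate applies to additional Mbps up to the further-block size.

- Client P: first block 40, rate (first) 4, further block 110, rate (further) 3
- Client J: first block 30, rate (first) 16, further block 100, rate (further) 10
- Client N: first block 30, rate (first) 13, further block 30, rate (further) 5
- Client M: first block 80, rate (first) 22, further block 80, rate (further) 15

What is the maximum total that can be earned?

2990

Rank every tier by rate: Client M/T1 22 > Client J/T1 16 > Client M/T2 15 > Client N/T1 13 > Client J/T2 10 > Client N/T2 5 > Client P/T1 4 > Client P/T2 3.
Fill Client M T1 block (80 at 22) → 80 left.
Client J T1 at 16: fill all 30 → 50 left.
Client M T2 at 15: only 50 left, fill 50.
Total = 22×80 + 16×30 + 15×50 = 2990.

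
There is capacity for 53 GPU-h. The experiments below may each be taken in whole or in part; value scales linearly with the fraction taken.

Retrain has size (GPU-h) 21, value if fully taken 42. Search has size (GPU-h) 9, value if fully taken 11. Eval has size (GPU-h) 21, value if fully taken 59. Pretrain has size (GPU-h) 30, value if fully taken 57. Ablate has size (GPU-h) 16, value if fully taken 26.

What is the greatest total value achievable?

Rank by value-to-size ratio: Eval 59/21≈2.81, Retrain 42/21≈2, Pretrain 57/30≈1.9, Ablate 26/16≈1.62, Search 11/9≈1.22.
Eval: take in full, 21 GPU-h for value 59 → 32 left.
Retrain: take in full, 21 GPU-h for value 42 → 11 left.
Only 11 GPU-h remain; take 11/30 of Pretrain for value 57×11/30 = 20.9.
Total value = 121.9.

121.9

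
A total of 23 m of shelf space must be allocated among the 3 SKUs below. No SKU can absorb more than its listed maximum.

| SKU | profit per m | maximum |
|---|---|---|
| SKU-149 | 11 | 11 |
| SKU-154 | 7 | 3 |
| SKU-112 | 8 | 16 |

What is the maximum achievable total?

Highest profit per m first: SKU-149 11 > SKU-112 8 > SKU-154 7.
SKU-149 takes 11 to reach its cap of 11 → 12 left.
SKU-112: +12 (room for 16) → 12. Pool exhausted.
Total = 11×11 + 8×12 = 217.

217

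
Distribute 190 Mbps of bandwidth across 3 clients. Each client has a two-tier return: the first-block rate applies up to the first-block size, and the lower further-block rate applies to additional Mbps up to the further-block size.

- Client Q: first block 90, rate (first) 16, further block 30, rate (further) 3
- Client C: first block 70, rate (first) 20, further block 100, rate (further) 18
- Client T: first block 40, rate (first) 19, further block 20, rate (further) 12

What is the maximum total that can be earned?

3600

Treat each block as its own option and order by rate: Client C/first 20 > Client T/first 19 > Client C/second 18 > Client Q/first 16 > Client T/second 12 > Client Q/second 3.
Client C/first (20): +70 — 120 left.
Client T first at 19: fill all 40 — 80 left.
80 remain; put them into Client C second at 18.
Total = 20×70 + 19×40 + 18×80 = 3600.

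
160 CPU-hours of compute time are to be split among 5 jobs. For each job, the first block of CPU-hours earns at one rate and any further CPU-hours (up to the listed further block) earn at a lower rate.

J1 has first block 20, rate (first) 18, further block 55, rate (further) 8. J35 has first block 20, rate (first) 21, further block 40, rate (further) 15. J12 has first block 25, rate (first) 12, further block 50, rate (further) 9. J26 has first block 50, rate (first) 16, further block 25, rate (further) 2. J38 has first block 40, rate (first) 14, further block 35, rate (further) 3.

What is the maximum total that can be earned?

2600

Order all 10 blocks by rate: J35/tier1 21 > J1/tier1 18 > J26/tier1 16 > J35/tier2 15 > J38/tier1 14 > J12/tier1 12 > J12/tier2 9 > J1/tier2 8 > J38/tier2 3 > J26/tier2 2.
Fill J35 tier1 block (20 at 21) → 140 left.
Fill J1 tier1 block (20 at 18) → 120 left.
J26/tier1 (16): +50 → 70 left.
J35 tier2 at 15: fill all 40 → 30 left.
30 remain; put them into J38 tier1 at 14.
Total = 21×20 + 18×20 + 16×50 + 15×40 + 14×30 = 2600.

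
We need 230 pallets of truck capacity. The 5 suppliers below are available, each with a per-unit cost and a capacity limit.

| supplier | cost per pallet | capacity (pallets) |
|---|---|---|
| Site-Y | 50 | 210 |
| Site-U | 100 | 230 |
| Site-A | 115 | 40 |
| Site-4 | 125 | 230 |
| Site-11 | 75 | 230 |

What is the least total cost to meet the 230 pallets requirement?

Cheapest first:
Take 210 from Site-Y at 50 — need 20 more.
Site-11 (75): take the remaining 20 — done.
Site-U, Site-A, Site-4: unused.
Cost = 210×50 + 20×75 = 12000.

12000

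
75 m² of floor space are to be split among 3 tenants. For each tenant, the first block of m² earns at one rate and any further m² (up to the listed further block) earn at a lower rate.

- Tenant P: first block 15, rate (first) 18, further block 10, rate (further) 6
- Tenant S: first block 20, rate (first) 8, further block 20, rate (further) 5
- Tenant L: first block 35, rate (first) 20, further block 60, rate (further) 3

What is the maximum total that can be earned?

Treat each block as its own option and order by rate: Tenant L/T1 20 > Tenant P/T1 18 > Tenant S/T1 8 > Tenant P/T2 6 > Tenant S/T2 5 > Tenant L/T2 3.
Tenant L T1 at 20: fill all 35 — 40 left.
Tenant P T1 at 18: fill all 15 — 25 left.
Fill Tenant S T1 block (20 at 8) — 5 left.
5 remain; put them into Tenant P T2 at 6.
Total = 20×35 + 18×15 + 8×20 + 6×5 = 1160.

1160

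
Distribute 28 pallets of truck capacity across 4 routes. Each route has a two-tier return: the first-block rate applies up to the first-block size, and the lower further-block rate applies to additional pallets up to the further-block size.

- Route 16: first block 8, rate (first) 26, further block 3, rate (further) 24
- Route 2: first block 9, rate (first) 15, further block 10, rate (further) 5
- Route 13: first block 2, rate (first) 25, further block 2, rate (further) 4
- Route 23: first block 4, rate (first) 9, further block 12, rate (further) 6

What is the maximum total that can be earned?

Rank every tier by rate: Route 16/first 26 > Route 13/first 25 > Route 16/second 24 > Route 2/first 15 > Route 23/first 9 > Route 23/second 6 > Route 2/second 5 > Route 13/second 4.
Route 16/first (26): +8 ; 20 left.
Route 13/first (25): +2 ; 18 left.
Route 16 second at 24: fill all 3 ; 15 left.
Fill Route 2 first block (9 at 15) ; 6 left.
Fill Route 23 first block (4 at 9) ; 2 left.
2 remain; put them into Route 23 second at 6.
Total = 26×8 + 25×2 + 24×3 + 15×9 + 9×4 + 6×2 = 513.

513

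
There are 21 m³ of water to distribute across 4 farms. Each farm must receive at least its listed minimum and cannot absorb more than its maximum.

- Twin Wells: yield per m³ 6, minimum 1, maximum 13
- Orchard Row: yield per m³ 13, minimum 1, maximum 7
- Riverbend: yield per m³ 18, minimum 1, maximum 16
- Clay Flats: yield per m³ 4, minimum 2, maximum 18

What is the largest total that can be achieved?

Meeting every minimum uses 1+1+1+2 = 5 m³, leaving 16.
Highest yield per m³ first: Riverbend 18 > Orchard Row 13 > Twin Wells 6 > Clay Flats 4.
Riverbend: +15 to 16 (cap) → 1 left.
Orchard Row: +1 (room for 6) → 2. Pool exhausted.
Total = 6×1 + 13×2 + 18×16 + 4×2 = 328.

328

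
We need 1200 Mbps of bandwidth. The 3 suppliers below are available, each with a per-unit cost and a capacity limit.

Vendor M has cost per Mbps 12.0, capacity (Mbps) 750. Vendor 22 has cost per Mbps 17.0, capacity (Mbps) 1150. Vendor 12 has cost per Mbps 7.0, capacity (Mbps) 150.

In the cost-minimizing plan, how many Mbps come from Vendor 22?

Fill from the cheapest supplier first.
Take 150 from Vendor 12 at 7.0 ; need 1050 more.
Vendor M at 12.0: take all 750 Mbps ; 300 still needed.
Vendor 22 (17.0): take the remaining 300 ; done.

300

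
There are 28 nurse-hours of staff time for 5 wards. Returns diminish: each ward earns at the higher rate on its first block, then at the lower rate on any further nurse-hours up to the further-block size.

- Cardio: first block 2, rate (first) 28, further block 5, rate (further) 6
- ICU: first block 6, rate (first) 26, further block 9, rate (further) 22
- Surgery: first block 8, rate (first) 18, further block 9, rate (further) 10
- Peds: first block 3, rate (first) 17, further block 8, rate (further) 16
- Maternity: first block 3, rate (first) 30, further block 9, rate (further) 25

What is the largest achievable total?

703

Treat each block as its own option and order by rate: Maternity/tier1 30 > Cardio/tier1 28 > ICU/tier1 26 > Maternity/tier2 25 > ICU/tier2 22 > Surgery/tier1 18 > Peds/tier1 17 > Peds/tier2 16 > Surgery/tier2 10 > Cardio/tier2 6.
Fill Maternity tier1 block (3 at 30) ; 25 left.
Cardio tier1 at 28: fill all 2 ; 23 left.
ICU/tier1 (26): +6 ; 17 left.
Maternity/tier2 (25): +9 ; 8 left.
ICU tier2 at 22: only 8 left, fill 8.
Total = 30×3 + 28×2 + 26×6 + 25×9 + 22×8 = 703.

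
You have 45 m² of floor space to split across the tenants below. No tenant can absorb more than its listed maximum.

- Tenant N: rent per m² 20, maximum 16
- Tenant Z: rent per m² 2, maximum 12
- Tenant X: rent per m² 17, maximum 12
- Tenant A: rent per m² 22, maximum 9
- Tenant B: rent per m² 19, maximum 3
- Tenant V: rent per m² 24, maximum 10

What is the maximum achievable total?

Order the tenants by rent per m²: Tenant V 24 > Tenant A 22 > Tenant N 20 > Tenant B 19 > Tenant X 17 > Tenant Z 2.
Tenant V: +10 to 10 (cap) ; 35 left.
Tenant A takes 9 to reach its cap of 9 ; 26 left.
Give Tenant N 16 to hit its cap of 16 ; 10 left.
Give Tenant B 3 to hit its cap of 3 ; 7 left.
Tenant X: +7 (room for 12) → 7. Pool exhausted.
Total = 20×16 + 17×7 + 22×9 + 19×3 + 24×10 = 934.

934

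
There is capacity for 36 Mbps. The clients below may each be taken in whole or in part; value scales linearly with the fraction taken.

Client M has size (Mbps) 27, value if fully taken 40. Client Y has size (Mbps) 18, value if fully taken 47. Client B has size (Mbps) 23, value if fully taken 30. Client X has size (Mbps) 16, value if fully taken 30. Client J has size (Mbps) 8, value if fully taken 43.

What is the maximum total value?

Best value per unit of size first: Client J 43/8≈5.38, Client Y 47/18≈2.61, Client X 30/16≈1.88, Client M 40/27≈1.48, Client B 30/23≈1.3.
All 8 Mbps of Client J fit (value 43) → 28 remain.
All 18 Mbps of Client Y fit (value 47) → 10 remain.
Only 10 Mbps remain; take 10/16 of Client X for value 30×10/16 = 18.75.
Total value = 108.75.

108.75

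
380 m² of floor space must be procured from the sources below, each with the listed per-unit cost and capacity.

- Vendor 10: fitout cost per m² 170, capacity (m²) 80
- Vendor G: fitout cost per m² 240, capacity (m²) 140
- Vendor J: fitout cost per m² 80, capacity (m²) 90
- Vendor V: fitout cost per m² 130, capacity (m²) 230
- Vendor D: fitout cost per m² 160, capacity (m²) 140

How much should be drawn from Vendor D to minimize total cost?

60

Cheapest first:
Take 90 from Vendor J at 80 → need 290 more.
Take 230 from Vendor V at 130 → need 60 more.
Vendor D (160): take the remaining 60 → done.
Vendor 10, Vendor G: unused.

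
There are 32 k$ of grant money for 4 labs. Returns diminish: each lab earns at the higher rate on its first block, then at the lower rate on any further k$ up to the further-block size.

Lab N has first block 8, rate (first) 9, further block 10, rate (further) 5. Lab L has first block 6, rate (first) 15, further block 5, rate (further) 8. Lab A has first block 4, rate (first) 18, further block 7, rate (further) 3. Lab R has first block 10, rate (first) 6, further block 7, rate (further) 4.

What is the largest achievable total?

Order all 8 blocks by rate: Lab A/tier1 18 > Lab L/tier1 15 > Lab N/tier1 9 > Lab L/tier2 8 > Lab R/tier1 6 > Lab N/tier2 5 > Lab R/tier2 4 > Lab A/tier2 3.
Lab A tier1 at 18: fill all 4 ; 28 left.
Lab L tier1 at 15: fill all 6 ; 22 left.
Fill Lab N tier1 block (8 at 9) ; 14 left.
Lab L/tier2 (8): +5 ; 9 left.
Lab R/tier1: +9 of 10 at 6; pool empty.
Total = 18×4 + 15×6 + 9×8 + 8×5 + 6×9 = 328.

328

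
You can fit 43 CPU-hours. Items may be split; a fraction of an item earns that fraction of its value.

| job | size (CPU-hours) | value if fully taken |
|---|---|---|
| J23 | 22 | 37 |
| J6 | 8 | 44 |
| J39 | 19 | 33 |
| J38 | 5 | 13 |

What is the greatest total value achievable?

Best value per unit of size first: J6 44/8≈5.5, J38 13/5≈2.6, J39 33/19≈1.74, J23 37/22≈1.68.
Take all of J6 (8 CPU-hours, value 44) — 35 CPU-hours left.
J38: take in full, 5 CPU-hours for value 13 — 30 left.
All 19 CPU-hours of J39 fit (value 33) — 11 remain.
Only 11 CPU-hours remain; take 11/22 of J23 for value 37×11/22 = 18.5.
Total value = 108.5.

108.5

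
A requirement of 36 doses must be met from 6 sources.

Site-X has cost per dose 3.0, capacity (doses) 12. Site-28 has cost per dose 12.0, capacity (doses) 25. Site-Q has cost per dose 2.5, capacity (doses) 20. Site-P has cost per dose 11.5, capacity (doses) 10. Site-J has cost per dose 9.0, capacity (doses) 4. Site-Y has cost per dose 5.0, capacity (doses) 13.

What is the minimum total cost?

Fill from the cheapest source first.
Take 20 from Site-Q at 2.5 → need 16 more.
Site-X at 3.0: take all 12 doses → 4 still needed.
Take 4 from Site-Y at 5.0 to finish.
Site-J, Site-P, Site-28: unused.
Cost = 20×2.5 + 12×3.0 + 4×5.0 = 106.

106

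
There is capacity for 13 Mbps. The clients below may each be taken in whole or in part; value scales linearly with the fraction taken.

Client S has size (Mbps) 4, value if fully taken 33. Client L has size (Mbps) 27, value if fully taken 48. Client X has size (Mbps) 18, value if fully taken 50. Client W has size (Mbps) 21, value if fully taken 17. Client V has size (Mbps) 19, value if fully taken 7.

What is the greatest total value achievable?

58

Best value per unit of size first: Client S 33/4≈8.25, Client X 50/18≈2.78, Client L 48/27≈1.78, Client W 17/21≈0.81, Client V 7/19≈0.368.
Client S: take in full, 4 Mbps for value 33 → 9 left.
Only 9 Mbps remain; take 9/18 of Client X for value 50×9/18 = 25.
Total value = 58.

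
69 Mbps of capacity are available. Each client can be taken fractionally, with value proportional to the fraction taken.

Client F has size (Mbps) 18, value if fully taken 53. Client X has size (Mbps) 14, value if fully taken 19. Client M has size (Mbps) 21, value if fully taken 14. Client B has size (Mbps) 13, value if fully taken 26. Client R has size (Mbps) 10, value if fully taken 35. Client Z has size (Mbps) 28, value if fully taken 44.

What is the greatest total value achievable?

Rank by value-to-size ratio: Client R 35/10≈3.5, Client F 53/18≈2.94, Client B 26/13≈2, Client Z 44/28≈1.57, Client X 19/14≈1.36, Client M 14/21≈0.667.
All 10 Mbps of Client R fit (value 35) — 59 remain.
All 18 Mbps of Client F fit (value 53) — 41 remain.
Take all of Client B (13 Mbps, value 26) — 28 Mbps left.
Client Z: take in full, 28 Mbps for value 44 — 0 left.
Total value = 158.

158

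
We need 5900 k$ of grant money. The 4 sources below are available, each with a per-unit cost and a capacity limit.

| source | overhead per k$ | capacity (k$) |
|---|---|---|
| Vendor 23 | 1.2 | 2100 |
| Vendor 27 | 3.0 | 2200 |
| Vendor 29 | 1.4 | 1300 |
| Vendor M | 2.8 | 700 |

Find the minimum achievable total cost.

Use sources in increasing cost order.
Take 2100 from Vendor 23 at 1.2 ; need 3800 more.
Take 1300 from Vendor 29 at 1.4 ; need 2500 more.
Take 700 from Vendor M at 2.8 ; need 1800 more.
Vendor 27 at 3.0: take 1800 of its 2200 ; requirement met.
Cost = 2100×1.2 + 1300×1.4 + 700×2.8 + 1800×3.0 = 11700.

11700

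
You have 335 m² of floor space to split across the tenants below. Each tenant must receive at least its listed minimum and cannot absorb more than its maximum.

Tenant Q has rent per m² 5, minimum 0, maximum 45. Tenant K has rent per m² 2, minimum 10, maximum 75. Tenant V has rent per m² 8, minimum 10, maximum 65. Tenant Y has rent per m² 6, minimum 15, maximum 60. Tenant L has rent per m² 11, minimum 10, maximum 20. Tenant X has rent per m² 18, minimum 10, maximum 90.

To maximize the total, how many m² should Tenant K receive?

Meeting every minimum uses 0+10+10+15+10+10 = 55 m², leaving 280.
Rank by rent per m²: Tenant X 18 > Tenant L 11 > Tenant V 8 > Tenant Y 6 > Tenant Q 5 > Tenant K 2.
Tenant X takes 80 more to reach its cap of 90 → 200 left.
Tenant L: +10 to 20 (cap) → 190 left.
Give Tenant V 55 more to hit its cap of 65 → 135 left.
Tenant Y takes 45 more to reach its cap of 60 → 90 left.
Tenant Q takes 45 more to reach its cap of 45 → 45 left.
Tenant K has room for 65 more but only 45 remain, so it gets 55.

55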